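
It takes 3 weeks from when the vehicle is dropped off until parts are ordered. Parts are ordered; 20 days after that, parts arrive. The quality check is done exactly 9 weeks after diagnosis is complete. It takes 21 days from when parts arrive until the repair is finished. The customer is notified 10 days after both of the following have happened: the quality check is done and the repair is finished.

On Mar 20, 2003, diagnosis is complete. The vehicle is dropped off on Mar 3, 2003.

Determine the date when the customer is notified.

Jun 1, 2003

Diagnosis is complete: Mar 20, 2003.
The quality check is done: Mar 20, 2003 + 9 weeks = May 22, 2003.
The vehicle is dropped off: Mar 3, 2003.
Parts are ordered: Mar 3, 2003 + 3 weeks = Mar 24, 2003.
Parts arrive: Mar 24, 2003 + 20 days = Apr 13, 2003.
The repair is finished: Apr 13, 2003 + 21 days = May 4, 2003.
Both prerequisites met — the quality check is done (May 22, 2003), the repair is finished (May 4, 2003); the later is May 22, 2003.
The customer is notified: May 22, 2003 + 10 days = Jun 1, 2003.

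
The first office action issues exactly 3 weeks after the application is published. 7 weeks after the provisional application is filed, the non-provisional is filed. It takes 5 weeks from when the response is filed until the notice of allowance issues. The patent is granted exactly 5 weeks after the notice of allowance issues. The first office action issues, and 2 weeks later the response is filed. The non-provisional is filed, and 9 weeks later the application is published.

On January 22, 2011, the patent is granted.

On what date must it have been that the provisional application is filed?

The patent is granted: Jan 22, 2011.
The notice of allowance issues: Jan 22, 2011 − 5 weeks = Dec 18, 2010.
The response is filed: Dec 18, 2010 − 5 weeks = Nov 13, 2010.
The first office action issues: Nov 13, 2010 − 2 weeks = Oct 30, 2010.
The application is published: Oct 30, 2010 − 3 weeks = Oct 9, 2010.
The non-provisional is filed: Oct 9, 2010 − 9 weeks = Aug 7, 2010.
The provisional application is filed: Aug 7, 2010 − 7 weeks = Jun 19, 2010.

June 19, 2010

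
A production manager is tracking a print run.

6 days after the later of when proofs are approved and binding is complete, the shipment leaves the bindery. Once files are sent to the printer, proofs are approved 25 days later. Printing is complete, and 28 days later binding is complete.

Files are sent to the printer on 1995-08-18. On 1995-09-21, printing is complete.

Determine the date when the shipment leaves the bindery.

1995-10-25

Files are sent to the printer: Aug 18, 1995.
Proofs are approved: Aug 18, 1995 + 25 days = Sep 12, 1995.
Printing is complete: Sep 21, 1995.
Binding is complete: Sep 21, 1995 + 28 days = Oct 19, 1995.
Both prerequisites met — proofs are approved (Sep 12, 1995), binding is complete (Oct 19, 1995); the later is Oct 19, 1995.
The shipment leaves the bindery: Oct 19, 1995 + 6 days = Oct 25, 1995.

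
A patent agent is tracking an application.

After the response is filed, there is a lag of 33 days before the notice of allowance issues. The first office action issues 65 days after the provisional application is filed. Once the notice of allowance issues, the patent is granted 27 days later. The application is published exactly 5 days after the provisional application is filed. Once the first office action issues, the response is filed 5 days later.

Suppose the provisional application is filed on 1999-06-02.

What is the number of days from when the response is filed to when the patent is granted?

60 days

Causal path: the response is filed → the notice of allowance issues → the patent is granted.
Total delay along the path: 33 + 27 = 60 days.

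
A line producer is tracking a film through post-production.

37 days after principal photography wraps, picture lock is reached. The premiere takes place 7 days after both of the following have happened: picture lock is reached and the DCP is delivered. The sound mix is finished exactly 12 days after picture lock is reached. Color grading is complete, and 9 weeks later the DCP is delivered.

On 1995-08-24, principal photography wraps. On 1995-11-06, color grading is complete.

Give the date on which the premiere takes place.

Principal photography wraps: Aug 24, 1995.
Picture lock is reached: Aug 24, 1995 + 37 days = Sep 30, 1995.
Color grading is complete: Nov 6, 1995.
The DCP is delivered: Nov 6, 1995 + 9 weeks = Jan 8, 1996.
Both prerequisites met — picture lock is reached (Sep 30, 1995), the DCP is delivered (Jan 8, 1996); the later is Jan 8, 1996.
The premiere takes place: Jan 8, 1996 + 7 days = Jan 15, 1996.

1996-01-15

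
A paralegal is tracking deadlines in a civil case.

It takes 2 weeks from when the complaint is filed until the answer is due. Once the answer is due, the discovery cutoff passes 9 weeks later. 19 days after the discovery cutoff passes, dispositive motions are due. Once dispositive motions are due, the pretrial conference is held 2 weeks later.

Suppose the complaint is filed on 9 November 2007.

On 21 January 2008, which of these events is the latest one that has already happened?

The complaint is filed: Nov 9, 2007.
The answer is due: Nov 9, 2007 + 2 weeks = Nov 23, 2007.
The discovery cutoff passes: Nov 23, 2007 + 9 weeks = Jan 25, 2008.
Dispositive motions are due: Jan 25, 2008 + 19 days = Feb 13, 2008.
The pretrial conference is held: Feb 13, 2008 + 2 weeks = Feb 27, 2008.
Jan 21, 2008 falls between when the answer is due (Nov 23, 2007) and when the discovery cutoff passes (Jan 25, 2008).

The answer is due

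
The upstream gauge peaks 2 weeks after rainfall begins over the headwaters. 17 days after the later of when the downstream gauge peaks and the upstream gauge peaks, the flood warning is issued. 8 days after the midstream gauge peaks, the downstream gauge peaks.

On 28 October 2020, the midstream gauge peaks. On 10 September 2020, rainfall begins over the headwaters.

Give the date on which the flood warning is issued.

The midstream gauge peaks: Oct 28, 2020.
The downstream gauge peaks: Oct 28, 2020 + 8 days = Nov 5, 2020.
Rainfall begins over the headwaters: Sep 10, 2020.
The upstream gauge peaks: Sep 10, 2020 + 2 weeks = Sep 24, 2020.
Both prerequisites met — the downstream gauge peaks (Nov 5, 2020), the upstream gauge peaks (Sep 24, 2020); the later is Nov 5, 2020.
The flood warning is issued: Nov 5, 2020 + 17 days = Nov 22, 2020.

22 November 2020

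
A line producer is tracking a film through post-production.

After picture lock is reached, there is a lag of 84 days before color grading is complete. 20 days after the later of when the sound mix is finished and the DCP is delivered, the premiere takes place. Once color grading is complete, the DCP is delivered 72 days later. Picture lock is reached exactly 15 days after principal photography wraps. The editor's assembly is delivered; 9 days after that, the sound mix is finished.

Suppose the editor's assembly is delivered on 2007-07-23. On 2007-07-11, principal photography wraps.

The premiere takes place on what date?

The editor's assembly is delivered: Jul 23, 2007.
The sound mix is finished: Jul 23, 2007 + 9 days = Aug 1, 2007.
Principal photography wraps: Jul 11, 2007.
Picture lock is reached: Jul 11, 2007 + 15 days = Jul 26, 2007.
Color grading is complete: Jul 26, 2007 + 84 days = Oct 18, 2007.
The DCP is delivered: Oct 18, 2007 + 72 days = Dec 29, 2007.
Both prerequisites met — the sound mix is finished (Aug 1, 2007), the DCP is delivered (Dec 29, 2007); the later is Dec 29, 2007.
The premiere takes place: Dec 29, 2007 + 20 days = Jan 18, 2008.

2008-01-18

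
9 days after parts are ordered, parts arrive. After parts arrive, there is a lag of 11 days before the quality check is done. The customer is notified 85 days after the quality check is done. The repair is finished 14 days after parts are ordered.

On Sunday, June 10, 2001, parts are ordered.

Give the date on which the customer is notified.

Parts are ordered: Jun 10, 2001.
Parts arrive: Jun 10, 2001 + 9 days = Jun 19, 2001.
The quality check is done: Jun 19, 2001 + 11 days = Jun 30, 2001.
The customer is notified: Jun 30, 2001 + 85 days = Sep 23, 2001.

Sunday, September 23, 2001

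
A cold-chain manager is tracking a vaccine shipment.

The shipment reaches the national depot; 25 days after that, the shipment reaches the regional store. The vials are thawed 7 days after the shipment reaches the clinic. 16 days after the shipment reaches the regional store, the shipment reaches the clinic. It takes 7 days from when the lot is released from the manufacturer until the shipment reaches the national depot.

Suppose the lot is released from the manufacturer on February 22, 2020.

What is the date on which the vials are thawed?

April 17, 2020

The lot is released from the manufacturer: Feb 22, 2020.
The shipment reaches the national depot: Feb 22, 2020 + 7 days = Feb 29, 2020.
The shipment reaches the regional store: Feb 29, 2020 + 25 days = Mar 25, 2020.
The shipment reaches the clinic: Mar 25, 2020 + 16 days = Apr 10, 2020.
The vials are thawed: Apr 10, 2020 + 7 days = Apr 17, 2020.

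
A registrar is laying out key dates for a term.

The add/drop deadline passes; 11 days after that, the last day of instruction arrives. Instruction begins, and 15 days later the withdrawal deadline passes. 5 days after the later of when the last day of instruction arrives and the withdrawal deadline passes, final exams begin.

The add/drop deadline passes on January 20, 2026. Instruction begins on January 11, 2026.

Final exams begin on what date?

The add/drop deadline passes: Jan 20, 2026.
The last day of instruction arrives: Jan 20, 2026 + 11 days = Jan 31, 2026.
Instruction begins: Jan 11, 2026.
The withdrawal deadline passes: Jan 11, 2026 + 15 days = Jan 26, 2026.
Both prerequisites met — the last day of instruction arrives (Jan 31, 2026), the withdrawal deadline passes (Jan 26, 2026); the later is Jan 31, 2026.
Final exams begin: Jan 31, 2026 + 5 days = Feb 5, 2026.

February 5, 2026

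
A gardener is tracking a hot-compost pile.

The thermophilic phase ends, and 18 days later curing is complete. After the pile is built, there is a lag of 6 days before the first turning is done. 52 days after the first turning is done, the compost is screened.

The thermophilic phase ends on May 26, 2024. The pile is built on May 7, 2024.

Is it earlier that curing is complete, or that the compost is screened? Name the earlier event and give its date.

Curing is complete — June 13, 2024

The thermophilic phase ends: May 26, 2024.
Curing is complete: May 26, 2024 + 18 days = Jun 13, 2024.
The pile is built: May 7, 2024.
The first turning is done: May 7, 2024 + 6 days = May 13, 2024.
The compost is screened: May 13, 2024 + 52 days = Jul 4, 2024.
Comparing: curing is complete on Jun 13, 2024 vs the compost is screened on Jul 4, 2024. Earlier: curing is complete.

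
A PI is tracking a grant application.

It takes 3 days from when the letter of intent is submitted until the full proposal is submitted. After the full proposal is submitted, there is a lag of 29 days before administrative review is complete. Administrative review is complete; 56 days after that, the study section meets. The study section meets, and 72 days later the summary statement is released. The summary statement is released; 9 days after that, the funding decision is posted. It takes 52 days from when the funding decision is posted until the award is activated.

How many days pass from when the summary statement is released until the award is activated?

61 days

Causal path: the summary statement is released → the funding decision is posted → the award is activated.
Total delay along the path: 9 + 52 = 61 days.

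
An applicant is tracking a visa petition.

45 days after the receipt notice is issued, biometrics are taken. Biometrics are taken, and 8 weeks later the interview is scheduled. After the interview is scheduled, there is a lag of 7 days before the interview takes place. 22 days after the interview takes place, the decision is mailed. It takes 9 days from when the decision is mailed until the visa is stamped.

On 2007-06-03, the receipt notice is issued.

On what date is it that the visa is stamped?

2007-10-20

The receipt notice is issued: Jun 3, 2007.
Biometrics are taken: Jun 3, 2007 + 45 days = Jul 18, 2007.
The interview is scheduled: Jul 18, 2007 + 8 weeks = Sep 12, 2007.
The interview takes place: Sep 12, 2007 + 7 days = Sep 19, 2007.
The decision is mailed: Sep 19, 2007 + 22 days = Oct 11, 2007.
The visa is stamped: Oct 11, 2007 + 9 days = Oct 20, 2007.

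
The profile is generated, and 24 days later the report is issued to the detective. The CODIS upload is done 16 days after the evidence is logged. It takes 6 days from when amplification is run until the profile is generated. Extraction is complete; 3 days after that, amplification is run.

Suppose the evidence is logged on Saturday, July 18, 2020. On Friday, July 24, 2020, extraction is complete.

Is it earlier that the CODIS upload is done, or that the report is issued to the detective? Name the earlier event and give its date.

The CODIS upload is done — Monday, August 3, 2020

The evidence is logged: Jul 18, 2020.
The CODIS upload is done: Jul 18, 2020 + 16 days = Aug 3, 2020.
Extraction is complete: Jul 24, 2020.
Amplification is run: Jul 24, 2020 + 3 days = Jul 27, 2020.
The profile is generated: Jul 27, 2020 + 6 days = Aug 2, 2020.
The report is issued to the detective: Aug 2, 2020 + 24 days = Aug 26, 2020.
Comparing: the CODIS upload is done on Aug 3, 2020 vs the report is issued to the detective on Aug 26, 2020. Earlier: the CODIS upload is done.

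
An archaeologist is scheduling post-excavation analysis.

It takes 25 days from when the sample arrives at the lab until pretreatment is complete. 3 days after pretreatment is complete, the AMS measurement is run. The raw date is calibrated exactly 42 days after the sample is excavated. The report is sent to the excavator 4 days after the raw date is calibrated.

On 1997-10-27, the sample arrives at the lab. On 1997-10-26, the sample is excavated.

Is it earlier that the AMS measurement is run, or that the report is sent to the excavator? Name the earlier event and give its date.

The AMS measurement is run — 1997-11-24

The sample arrives at the lab: Oct 27, 1997.
Pretreatment is complete: Oct 27, 1997 + 25 days = Nov 21, 1997.
The AMS measurement is run: Nov 21, 1997 + 3 days = Nov 24, 1997.
The sample is excavated: Oct 26, 1997.
The raw date is calibrated: Oct 26, 1997 + 42 days = Dec 7, 1997.
The report is sent to the excavator: Dec 7, 1997 + 4 days = Dec 11, 1997.
Comparing: the AMS measurement is run on Nov 24, 1997 vs the report is sent to the excavator on Dec 11, 1997. Earlier: the AMS measurement is run.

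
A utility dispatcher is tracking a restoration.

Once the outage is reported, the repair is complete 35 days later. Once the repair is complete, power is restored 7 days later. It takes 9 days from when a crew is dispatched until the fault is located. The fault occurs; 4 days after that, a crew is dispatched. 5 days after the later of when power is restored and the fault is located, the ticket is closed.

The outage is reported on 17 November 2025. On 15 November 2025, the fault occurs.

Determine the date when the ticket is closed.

3 January 2026

The outage is reported: Nov 17, 2025.
The repair is complete: Nov 17, 2025 + 35 days = Dec 22, 2025.
Power is restored: Dec 22, 2025 + 7 days = Dec 29, 2025.
The fault occurs: Nov 15, 2025.
A crew is dispatched: Nov 15, 2025 + 4 days = Nov 19, 2025.
The fault is located: Nov 19, 2025 + 9 days = Nov 28, 2025.
Both prerequisites met — power is restored (Dec 29, 2025), the fault is located (Nov 28, 2025); the later is Dec 29, 2025.
The ticket is closed: Dec 29, 2025 + 5 days = Jan 3, 2026.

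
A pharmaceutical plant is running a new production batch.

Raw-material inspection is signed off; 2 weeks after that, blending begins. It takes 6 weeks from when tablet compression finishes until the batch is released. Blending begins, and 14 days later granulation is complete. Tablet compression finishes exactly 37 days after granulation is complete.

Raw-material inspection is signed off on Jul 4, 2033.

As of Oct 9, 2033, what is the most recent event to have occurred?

Raw-material inspection is signed off: Jul 4, 2033.
Blending begins: Jul 4, 2033 + 2 weeks = Jul 18, 2033.
Granulation is complete: Jul 18, 2033 + 14 days = Aug 1, 2033.
Tablet compression finishes: Aug 1, 2033 + 37 days = Sep 7, 2033.
The batch is released: Sep 7, 2033 + 6 weeks = Oct 19, 2033.
Oct 9, 2033 falls between when tablet compression finishes (Sep 7, 2033) and when the batch is released (Oct 19, 2033).

Tablet compression finishes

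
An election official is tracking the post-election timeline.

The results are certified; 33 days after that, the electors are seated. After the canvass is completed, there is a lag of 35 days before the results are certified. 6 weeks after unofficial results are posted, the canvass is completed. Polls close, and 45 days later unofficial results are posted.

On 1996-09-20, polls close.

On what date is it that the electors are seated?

1997-02-22

Polls close: Sep 20, 1996.
Unofficial results are posted: Sep 20, 1996 + 45 days = Nov 4, 1996.
The canvass is completed: Nov 4, 1996 + 6 weeks = Dec 16, 1996.
The results are certified: Dec 16, 1996 + 35 days = Jan 20, 1997.
The electors are seated: Jan 20, 1997 + 33 days = Feb 22, 1997.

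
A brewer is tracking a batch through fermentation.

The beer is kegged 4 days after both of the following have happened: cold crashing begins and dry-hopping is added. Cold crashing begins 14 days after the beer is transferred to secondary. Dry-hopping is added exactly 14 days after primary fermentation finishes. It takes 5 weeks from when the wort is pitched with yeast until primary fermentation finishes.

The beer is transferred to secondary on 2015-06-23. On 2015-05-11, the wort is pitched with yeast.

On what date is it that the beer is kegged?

The beer is transferred to secondary: Jun 23, 2015.
Cold crashing begins: Jun 23, 2015 + 14 days = Jul 7, 2015.
The wort is pitched with yeast: May 11, 2015.
Primary fermentation finishes: May 11, 2015 + 5 weeks = Jun 15, 2015.
Dry-hopping is added: Jun 15, 2015 + 14 days = Jun 29, 2015.
Both prerequisites met — cold crashing begins (Jul 7, 2015), dry-hopping is added (Jun 29, 2015); the later is Jul 7, 2015.
The beer is kegged: Jul 7, 2015 + 4 days = Jul 11, 2015.

2015-07-11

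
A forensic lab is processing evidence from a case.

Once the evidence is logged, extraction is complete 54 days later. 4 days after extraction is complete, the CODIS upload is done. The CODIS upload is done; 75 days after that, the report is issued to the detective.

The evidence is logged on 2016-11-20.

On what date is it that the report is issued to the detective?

2017-04-02

The evidence is logged: Nov 20, 2016.
Extraction is complete: Nov 20, 2016 + 54 days = Jan 13, 2017.
The CODIS upload is done: Jan 13, 2017 + 4 days = Jan 17, 2017.
The report is issued to the detective: Jan 17, 2017 + 75 days = Apr 2, 2017.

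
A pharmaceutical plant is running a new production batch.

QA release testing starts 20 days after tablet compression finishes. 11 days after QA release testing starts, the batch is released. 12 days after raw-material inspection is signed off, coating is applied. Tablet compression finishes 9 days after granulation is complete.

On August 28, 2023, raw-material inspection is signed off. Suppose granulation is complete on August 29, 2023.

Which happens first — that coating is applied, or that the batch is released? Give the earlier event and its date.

Coating is applied — September 9, 2023

Raw-material inspection is signed off: Aug 28, 2023.
Coating is applied: Aug 28, 2023 + 12 days = Sep 9, 2023.
Granulation is complete: Aug 29, 2023.
Tablet compression finishes: Aug 29, 2023 + 9 days = Sep 7, 2023.
QA release testing starts: Sep 7, 2023 + 20 days = Sep 27, 2023.
The batch is released: Sep 27, 2023 + 11 days = Oct 8, 2023.
Comparing: coating is applied on Sep 9, 2023 vs the batch is released on Oct 8, 2023. Earlier: coating is applied.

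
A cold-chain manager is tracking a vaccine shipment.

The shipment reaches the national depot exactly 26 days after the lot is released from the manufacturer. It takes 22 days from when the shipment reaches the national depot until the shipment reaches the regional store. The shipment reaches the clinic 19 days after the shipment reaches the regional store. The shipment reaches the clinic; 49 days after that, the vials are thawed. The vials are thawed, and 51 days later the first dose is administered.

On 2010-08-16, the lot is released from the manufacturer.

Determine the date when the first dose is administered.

2011-01-30

The lot is released from the manufacturer: Aug 16, 2010.
The shipment reaches the national depot: Aug 16, 2010 + 26 days = Sep 11, 2010.
The shipment reaches the regional store: Sep 11, 2010 + 22 days = Oct 3, 2010.
The shipment reaches the clinic: Oct 3, 2010 + 19 days = Oct 22, 2010.
The vials are thawed: Oct 22, 2010 + 49 days = Dec 10, 2010.
The first dose is administered: Dec 10, 2010 + 51 days = Jan 30, 2011.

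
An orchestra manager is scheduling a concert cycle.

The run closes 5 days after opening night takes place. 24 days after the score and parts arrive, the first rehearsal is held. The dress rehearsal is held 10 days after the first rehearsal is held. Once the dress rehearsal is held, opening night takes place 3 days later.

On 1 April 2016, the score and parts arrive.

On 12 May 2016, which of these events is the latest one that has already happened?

Opening night takes place

The score and parts arrive: Apr 1, 2016.
The first rehearsal is held: Apr 1, 2016 + 24 days = Apr 25, 2016.
The dress rehearsal is held: Apr 25, 2016 + 10 days = May 5, 2016.
Opening night takes place: May 5, 2016 + 3 days = May 8, 2016.
The run closes: May 8, 2016 + 5 days = May 13, 2016.
May 12, 2016 falls between when opening night takes place (May 8, 2016) and when the run closes (May 13, 2016).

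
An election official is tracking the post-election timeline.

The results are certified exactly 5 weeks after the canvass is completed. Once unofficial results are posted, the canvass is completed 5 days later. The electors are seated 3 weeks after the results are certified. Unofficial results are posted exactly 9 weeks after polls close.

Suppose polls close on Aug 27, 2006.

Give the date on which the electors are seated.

Dec 29, 2006

Polls close: Aug 27, 2006.
Unofficial results are posted: Aug 27, 2006 + 9 weeks = Oct 29, 2006.
The canvass is completed: Oct 29, 2006 + 5 days = Nov 3, 2006.
The results are certified: Nov 3, 2006 + 5 weeks = Dec 8, 2006.
The electors are seated: Dec 8, 2006 + 3 weeks = Dec 29, 2006.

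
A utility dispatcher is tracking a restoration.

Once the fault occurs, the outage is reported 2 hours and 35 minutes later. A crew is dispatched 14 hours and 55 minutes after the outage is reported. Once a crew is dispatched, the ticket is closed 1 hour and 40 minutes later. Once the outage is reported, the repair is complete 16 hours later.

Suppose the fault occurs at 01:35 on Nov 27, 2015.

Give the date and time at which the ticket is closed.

The fault occurs: 01:35 Nov 27, 2015.
The outage is reported: 01:35 Nov 27, 2015 + 2h35m = 04:10 Nov 27, 2015.
A crew is dispatched: 04:10 Nov 27, 2015 + 14h55m = 19:05 Nov 27, 2015.
The ticket is closed: 19:05 Nov 27, 2015 + 1h40m = 20:45 Nov 27, 2015.

20:45 on Nov 27, 2015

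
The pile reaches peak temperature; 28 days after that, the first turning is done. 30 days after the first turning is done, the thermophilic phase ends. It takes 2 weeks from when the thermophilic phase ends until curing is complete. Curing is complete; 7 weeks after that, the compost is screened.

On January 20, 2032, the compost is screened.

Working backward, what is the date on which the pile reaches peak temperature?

September 21, 2031

The compost is screened: Jan 20, 2032.
Curing is complete: Jan 20, 2032 − 7 weeks = Dec 2, 2031.
The thermophilic phase ends: Dec 2, 2031 − 2 weeks = Nov 18, 2031.
The first turning is done: Nov 18, 2031 − 30 days = Oct 19, 2031.
The pile reaches peak temperature: Oct 19, 2031 − 28 days = Sep 21, 2031.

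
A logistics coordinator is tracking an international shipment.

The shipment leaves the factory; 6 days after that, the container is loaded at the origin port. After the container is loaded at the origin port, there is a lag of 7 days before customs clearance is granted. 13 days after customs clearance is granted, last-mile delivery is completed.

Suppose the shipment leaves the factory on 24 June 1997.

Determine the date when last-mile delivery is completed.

The shipment leaves the factory: Jun 24, 1997.
The container is loaded at the origin port: Jun 24, 1997 + 6 days = Jun 30, 1997.
Customs clearance is granted: Jun 30, 1997 + 7 days = Jul 7, 1997.
Last-mile delivery is completed: Jul 7, 1997 + 13 days = Jul 20, 1997.

20 July 1997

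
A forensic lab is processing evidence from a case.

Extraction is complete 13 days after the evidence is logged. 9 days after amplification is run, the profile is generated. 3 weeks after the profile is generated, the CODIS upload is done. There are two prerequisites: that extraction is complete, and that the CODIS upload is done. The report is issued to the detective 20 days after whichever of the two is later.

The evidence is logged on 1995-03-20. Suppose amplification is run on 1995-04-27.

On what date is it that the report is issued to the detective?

1995-06-16

The evidence is logged: Mar 20, 1995.
Extraction is complete: Mar 20, 1995 + 13 days = Apr 2, 1995.
Amplification is run: Apr 27, 1995.
The profile is generated: Apr 27, 1995 + 9 days = May 6, 1995.
The CODIS upload is done: May 6, 1995 + 3 weeks = May 27, 1995.
Both prerequisites met — extraction is complete (Apr 2, 1995), the CODIS upload is done (May 27, 1995); the later is May 27, 1995.
The report is issued to the detective: May 27, 1995 + 20 days = Jun 16, 1995.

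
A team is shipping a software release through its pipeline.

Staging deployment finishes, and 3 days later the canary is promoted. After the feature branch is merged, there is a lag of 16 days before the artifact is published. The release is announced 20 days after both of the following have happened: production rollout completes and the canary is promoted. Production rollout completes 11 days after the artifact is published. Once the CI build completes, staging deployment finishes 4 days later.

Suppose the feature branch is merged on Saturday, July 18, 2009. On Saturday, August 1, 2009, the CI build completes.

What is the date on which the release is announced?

Thursday, September 3, 2009

The feature branch is merged: Jul 18, 2009.
The artifact is published: Jul 18, 2009 + 16 days = Aug 3, 2009.
Production rollout completes: Aug 3, 2009 + 11 days = Aug 14, 2009.
The CI build completes: Aug 1, 2009.
Staging deployment finishes: Aug 1, 2009 + 4 days = Aug 5, 2009.
The canary is promoted: Aug 5, 2009 + 3 days = Aug 8, 2009.
Both prerequisites met — production rollout completes (Aug 14, 2009), the canary is promoted (Aug 8, 2009); the later is Aug 14, 2009.
The release is announced: Aug 14, 2009 + 20 days = Sep 3, 2009.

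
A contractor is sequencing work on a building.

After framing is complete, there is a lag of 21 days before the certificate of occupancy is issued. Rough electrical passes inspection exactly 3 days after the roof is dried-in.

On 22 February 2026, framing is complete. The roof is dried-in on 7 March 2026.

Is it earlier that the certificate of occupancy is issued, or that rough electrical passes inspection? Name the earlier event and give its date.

Framing is complete: Feb 22, 2026.
The certificate of occupancy is issued: Feb 22, 2026 + 21 days = Mar 15, 2026.
The roof is dried-in: Mar 7, 2026.
Rough electrical passes inspection: Mar 7, 2026 + 3 days = Mar 10, 2026.
Comparing: the certificate of occupancy is issued on Mar 15, 2026 vs rough electrical passes inspection on Mar 10, 2026. Earlier: rough electrical passes inspection.

Rough electrical passes inspection — 10 March 2026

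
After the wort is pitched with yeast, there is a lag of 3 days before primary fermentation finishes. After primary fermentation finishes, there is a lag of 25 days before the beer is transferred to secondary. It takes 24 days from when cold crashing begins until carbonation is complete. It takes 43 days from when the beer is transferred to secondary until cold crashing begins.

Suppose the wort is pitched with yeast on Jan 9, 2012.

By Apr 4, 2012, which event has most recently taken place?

Cold crashing begins

The wort is pitched with yeast: Jan 9, 2012.
Primary fermentation finishes: Jan 9, 2012 + 3 days = Jan 12, 2012.
The beer is transferred to secondary: Jan 12, 2012 + 25 days = Feb 6, 2012.
Cold crashing begins: Feb 6, 2012 + 43 days = Mar 20, 2012.
Carbonation is complete: Mar 20, 2012 + 24 days = Apr 13, 2012.
Apr 4, 2012 falls between when cold crashing begins (Mar 20, 2012) and when carbonation is complete (Apr 13, 2012).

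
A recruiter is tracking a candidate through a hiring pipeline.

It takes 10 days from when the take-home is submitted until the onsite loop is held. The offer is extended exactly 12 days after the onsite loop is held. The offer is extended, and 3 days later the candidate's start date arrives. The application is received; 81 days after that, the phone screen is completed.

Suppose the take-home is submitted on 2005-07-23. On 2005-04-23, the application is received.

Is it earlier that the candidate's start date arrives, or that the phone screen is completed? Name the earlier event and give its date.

The phone screen is completed — 2005-07-13

The take-home is submitted: Jul 23, 2005.
The onsite loop is held: Jul 23, 2005 + 10 days = Aug 2, 2005.
The offer is extended: Aug 2, 2005 + 12 days = Aug 14, 2005.
The candidate's start date arrives: Aug 14, 2005 + 3 days = Aug 17, 2005.
The application is received: Apr 23, 2005.
The phone screen is completed: Apr 23, 2005 + 81 days = Jul 13, 2005.
Comparing: the candidate's start date arrives on Aug 17, 2005 vs the phone screen is completed on Jul 13, 2005. Earlier: the phone screen is completed.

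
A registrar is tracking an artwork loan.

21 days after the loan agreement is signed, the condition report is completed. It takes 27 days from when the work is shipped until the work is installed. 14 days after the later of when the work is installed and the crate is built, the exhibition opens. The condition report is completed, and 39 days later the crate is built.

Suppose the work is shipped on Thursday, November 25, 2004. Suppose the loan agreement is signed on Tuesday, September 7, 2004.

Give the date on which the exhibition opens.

The work is shipped: Nov 25, 2004.
The work is installed: Nov 25, 2004 + 27 days = Dec 22, 2004.
The loan agreement is signed: Sep 7, 2004.
The condition report is completed: Sep 7, 2004 + 21 days = Sep 28, 2004.
The crate is built: Sep 28, 2004 + 39 days = Nov 6, 2004.
Both prerequisites met — the work is installed (Dec 22, 2004), the crate is built (Nov 6, 2004); the later is Dec 22, 2004.
The exhibition opens: Dec 22, 2004 + 14 days = Jan 5, 2005.

Wednesday, January 5, 2005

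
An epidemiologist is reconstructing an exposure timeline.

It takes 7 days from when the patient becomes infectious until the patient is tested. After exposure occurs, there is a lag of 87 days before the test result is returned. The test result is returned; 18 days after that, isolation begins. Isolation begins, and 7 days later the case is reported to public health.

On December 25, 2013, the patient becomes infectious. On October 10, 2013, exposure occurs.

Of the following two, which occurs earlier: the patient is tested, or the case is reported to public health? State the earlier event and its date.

The patient is tested — January 1, 2014

The patient becomes infectious: Dec 25, 2013.
The patient is tested: Dec 25, 2013 + 7 days = Jan 1, 2014.
Exposure occurs: Oct 10, 2013.
The test result is returned: Oct 10, 2013 + 87 days = Jan 5, 2014.
Isolation begins: Jan 5, 2014 + 18 days = Jan 23, 2014.
The case is reported to public health: Jan 23, 2014 + 7 days = Jan 30, 2014.
Comparing: the patient is tested on Jan 1, 2014 vs the case is reported to public health on Jan 30, 2014. Earlier: the patient is tested.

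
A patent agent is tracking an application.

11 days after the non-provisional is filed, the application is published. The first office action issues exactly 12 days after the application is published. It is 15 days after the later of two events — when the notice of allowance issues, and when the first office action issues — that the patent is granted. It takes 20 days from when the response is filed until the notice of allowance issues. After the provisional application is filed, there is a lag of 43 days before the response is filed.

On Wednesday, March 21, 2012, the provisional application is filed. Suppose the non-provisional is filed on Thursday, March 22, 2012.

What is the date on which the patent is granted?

Thursday, June 7, 2012

The provisional application is filed: Mar 21, 2012.
The response is filed: Mar 21, 2012 + 43 days = May 3, 2012.
The notice of allowance issues: May 3, 2012 + 20 days = May 23, 2012.
The non-provisional is filed: Mar 22, 2012.
The application is published: Mar 22, 2012 + 11 days = Apr 2, 2012.
The first office action issues: Apr 2, 2012 + 12 days = Apr 14, 2012.
Both prerequisites met — the notice of allowance issues (May 23, 2012), the first office action issues (Apr 14, 2012); the later is May 23, 2012.
The patent is granted: May 23, 2012 + 15 days = Jun 7, 2012.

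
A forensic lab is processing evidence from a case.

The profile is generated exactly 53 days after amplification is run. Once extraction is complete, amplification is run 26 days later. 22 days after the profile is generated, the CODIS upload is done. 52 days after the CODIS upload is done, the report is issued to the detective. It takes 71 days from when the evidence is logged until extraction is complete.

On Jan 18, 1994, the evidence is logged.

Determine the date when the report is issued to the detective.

The evidence is logged: Jan 18, 1994.
Extraction is complete: Jan 18, 1994 + 71 days = Mar 30, 1994.
Amplification is run: Mar 30, 1994 + 26 days = Apr 25, 1994.
The profile is generated: Apr 25, 1994 + 53 days = Jun 17, 1994.
The CODIS upload is done: Jun 17, 1994 + 22 days = Jul 9, 1994.
The report is issued to the detective: Jul 9, 1994 + 52 days = Aug 30, 1994.

Aug 30, 1994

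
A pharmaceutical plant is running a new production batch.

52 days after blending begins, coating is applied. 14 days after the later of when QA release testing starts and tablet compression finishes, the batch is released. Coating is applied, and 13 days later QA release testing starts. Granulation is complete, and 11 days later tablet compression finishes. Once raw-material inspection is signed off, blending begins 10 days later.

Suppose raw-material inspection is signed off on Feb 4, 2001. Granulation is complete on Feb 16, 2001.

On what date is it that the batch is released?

May 4, 2001

Raw-material inspection is signed off: Feb 4, 2001.
Blending begins: Feb 4, 2001 + 10 days = Feb 14, 2001.
Coating is applied: Feb 14, 2001 + 52 days = Apr 7, 2001.
QA release testing starts: Apr 7, 2001 + 13 days = Apr 20, 2001.
Granulation is complete: Feb 16, 2001.
Tablet compression finishes: Feb 16, 2001 + 11 days = Feb 27, 2001.
Both prerequisites met — QA release testing starts (Apr 20, 2001), tablet compression finishes (Feb 27, 2001); the later is Apr 20, 2001.
The batch is released: Apr 20, 2001 + 14 days = May 4, 2001.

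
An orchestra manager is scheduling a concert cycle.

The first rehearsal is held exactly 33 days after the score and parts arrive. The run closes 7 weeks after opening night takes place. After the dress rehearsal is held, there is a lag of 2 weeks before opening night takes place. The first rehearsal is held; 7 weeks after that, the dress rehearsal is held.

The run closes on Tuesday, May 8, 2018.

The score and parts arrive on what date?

The run closes: May 8, 2018.
Opening night takes place: May 8, 2018 − 7 weeks = Mar 20, 2018.
The dress rehearsal is held: Mar 20, 2018 − 2 weeks = Mar 6, 2018.
The first rehearsal is held: Mar 6, 2018 − 7 weeks = Jan 16, 2018.
The score and parts arrive: Jan 16, 2018 − 33 days = Dec 14, 2017.

Thursday, December 14, 2017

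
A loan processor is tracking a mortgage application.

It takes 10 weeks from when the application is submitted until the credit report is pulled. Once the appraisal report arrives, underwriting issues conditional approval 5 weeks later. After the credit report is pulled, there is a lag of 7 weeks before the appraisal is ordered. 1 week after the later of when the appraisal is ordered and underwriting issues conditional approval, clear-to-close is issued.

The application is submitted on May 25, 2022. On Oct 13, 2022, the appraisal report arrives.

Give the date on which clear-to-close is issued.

The application is submitted: May 25, 2022.
The credit report is pulled: May 25, 2022 + 10 weeks = Aug 3, 2022.
The appraisal is ordered: Aug 3, 2022 + 7 weeks = Sep 21, 2022.
The appraisal report arrives: Oct 13, 2022.
Underwriting issues conditional approval: Oct 13, 2022 + 5 weeks = Nov 17, 2022.
Both prerequisites met — the appraisal is ordered (Sep 21, 2022), underwriting issues conditional approval (Nov 17, 2022); the later is Nov 17, 2022.
Clear-to-close is issued: Nov 17, 2022 + 1 week = Nov 24, 2022.

Nov 24, 2022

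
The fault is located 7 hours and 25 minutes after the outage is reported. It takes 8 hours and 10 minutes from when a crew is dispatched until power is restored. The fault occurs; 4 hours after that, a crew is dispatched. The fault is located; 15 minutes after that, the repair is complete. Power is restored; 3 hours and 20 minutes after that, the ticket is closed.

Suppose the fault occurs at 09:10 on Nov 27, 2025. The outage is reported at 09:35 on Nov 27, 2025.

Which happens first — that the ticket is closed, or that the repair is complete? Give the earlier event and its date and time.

The repair is complete — 17:15 on Nov 27, 2025

The fault occurs: 09:10 Nov 27, 2025.
A crew is dispatched: 09:10 Nov 27, 2025 + 4h = 13:10 Nov 27, 2025.
Power is restored: 13:10 Nov 27, 2025 + 8h10m = 21:20 Nov 27, 2025.
The ticket is closed: 21:20 Nov 27, 2025 + 3h20m = 00:40 Nov 28, 2025.
The outage is reported: 09:35 Nov 27, 2025.
The fault is located: 09:35 Nov 27, 2025 + 7h25m = 17:00 Nov 27, 2025.
The repair is complete: 17:00 Nov 27, 2025 + 15m = 17:15 Nov 27, 2025.
Comparing: the ticket is closed at 00:40 Nov 28, 2025 vs the repair is complete at 17:15 Nov 27, 2025. Earlier: the repair is complete.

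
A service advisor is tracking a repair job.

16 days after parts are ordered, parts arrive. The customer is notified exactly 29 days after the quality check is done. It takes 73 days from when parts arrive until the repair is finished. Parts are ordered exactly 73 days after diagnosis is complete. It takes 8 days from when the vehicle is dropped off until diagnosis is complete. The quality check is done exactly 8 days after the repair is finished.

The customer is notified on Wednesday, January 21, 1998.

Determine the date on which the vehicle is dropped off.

Saturday, June 28, 1997

The customer is notified: Jan 21, 1998.
The quality check is done: Jan 21, 1998 − 29 days = Dec 23, 1997.
The repair is finished: Dec 23, 1997 − 8 days = Dec 15, 1997.
Parts arrive: Dec 15, 1997 − 73 days = Oct 3, 1997.
Parts are ordered: Oct 3, 1997 − 16 days = Sep 17, 1997.
Diagnosis is complete: Sep 17, 1997 − 73 days = Jul 6, 1997.
The vehicle is dropped off: Jul 6, 1997 − 8 days = Jun 28, 1997.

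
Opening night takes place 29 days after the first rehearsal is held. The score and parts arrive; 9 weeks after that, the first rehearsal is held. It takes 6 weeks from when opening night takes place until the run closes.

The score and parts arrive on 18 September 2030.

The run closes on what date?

30 January 2031

The score and parts arrive: Sep 18, 2030.
The first rehearsal is held: Sep 18, 2030 + 9 weeks = Nov 20, 2030.
Opening night takes place: Nov 20, 2030 + 29 days = Dec 19, 2030.
The run closes: Dec 19, 2030 + 6 weeks = Jan 30, 2031.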